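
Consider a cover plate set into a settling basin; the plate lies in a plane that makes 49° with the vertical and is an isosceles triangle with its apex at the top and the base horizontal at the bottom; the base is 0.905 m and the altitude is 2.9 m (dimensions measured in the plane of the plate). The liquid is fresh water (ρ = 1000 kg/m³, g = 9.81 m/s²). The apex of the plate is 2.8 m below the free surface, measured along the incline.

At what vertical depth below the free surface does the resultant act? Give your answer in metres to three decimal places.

h_p = 3.170 m

γ = ρg = 1000 × 9.81 = 9810 N/m³ = 9.81 kN/m³.
The plate makes 49° with the vertical, i.e. θ = 90° − 49° = 41° to the horizontal. Measuring y along the incline from the free-surface line, vertical depth h = y·sinθ with sinθ = 0.656059.
With the apex up, the centroid sits 2h/3 = 2 × 2.9/3 = 1.93333 m below the apex, so y_c = 2.8 + 1.93333 = 4.73333 m and h_c = 4.73333 × 0.656059 = 3.10534 m.
A = ½ × 0.905 × 2.9 = 1.31225 m².
Resultant F = γ·h_c·A = 9.81 × 3.10534 × 1.31225 = 39.9756 kN.
I_c = b·h³/36 = 0.905 × 2.9³/36 = 0.613112 m⁴.
Centre of pressure: y_p = y_c + I_c/(y_c·A) = 4.73333 + 0.613112/(4.73333 × 1.31225) = 4.73333 + 0.0987089 = 4.83204 m along the plane.
Vertically, h_p = y_p·sinθ = 4.83204 × 0.656059 = 3.1701 m.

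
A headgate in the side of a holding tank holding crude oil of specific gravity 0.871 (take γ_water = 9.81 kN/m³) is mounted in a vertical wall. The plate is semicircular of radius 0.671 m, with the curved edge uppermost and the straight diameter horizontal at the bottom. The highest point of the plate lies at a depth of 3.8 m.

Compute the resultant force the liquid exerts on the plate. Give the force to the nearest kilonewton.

γ = 0.871 × 9.81 = 8.54451 kN/m³.
The centroid lies 4r/(3π) = 0.284781 m above the diameter, so r − 4r/(3π) = 0.671 − 0.284781 = 0.386219 m below the topmost point, so the centroid depth is h_c = 3.8 + 0.386219 = 4.18622 m.
A = πr²/2 = π × 0.671²/2 = 0.707237 m².
Resultant F = γ·h_c·A = 8.54451 × 4.18622 × 0.707237 = 25.2973 kN.

F ≈ 25 kN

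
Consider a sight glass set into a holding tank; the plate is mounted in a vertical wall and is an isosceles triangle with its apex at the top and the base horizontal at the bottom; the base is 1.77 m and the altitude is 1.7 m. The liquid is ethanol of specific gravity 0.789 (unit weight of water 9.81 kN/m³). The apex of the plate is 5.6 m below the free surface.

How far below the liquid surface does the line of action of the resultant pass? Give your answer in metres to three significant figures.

γ = 0.789 × 9.81 = 7.74009 kN/m³.
With the apex up, the centroid sits 2h/3 = 2 × 1.7/3 = 1.13333 m below the apex, so the centroid depth is h_c = 5.6 + 1.13333 = 6.73333 m.
A = ½ × 1.77 × 1.7 = 1.5045 m².
Resultant F = γ·h_c·A = 7.74009 × 6.73333 × 1.5045 = 78.4094 kN.
I_c = b·h³/36 = 1.77 × 1.7³/36 = 0.241556 m⁴.
Centre of pressure: y_p = y_c + I_c/(y_c·A) = 6.73333 + 0.241556/(6.73333 × 1.5045) = 6.73333 + 0.0238449 = 6.75717 m along the plane.

h_p = 6.76 m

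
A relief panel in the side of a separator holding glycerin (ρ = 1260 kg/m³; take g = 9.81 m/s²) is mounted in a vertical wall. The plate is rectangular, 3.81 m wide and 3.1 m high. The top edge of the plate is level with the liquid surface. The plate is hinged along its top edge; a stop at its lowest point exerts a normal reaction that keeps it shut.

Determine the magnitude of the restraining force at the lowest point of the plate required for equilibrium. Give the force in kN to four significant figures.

γ = ρg = 1260 × 9.81 / 1000 = 12.3606 kN/m³.
The centroid lies 3.1/2 = 1.55 m below the top edge, so the centroid depth is h_c = 1.55 m.
A = 3.81 × 3.1 = 11.811 m².
Resultant F = γ·h_c·A = 12.3606 × 1.55 × 11.811 = 226.286 kN.
I_c = b·h³/12 = 3.81 × 3.1³/12 = 9.45864 m⁴.
Centre of pressure: y_p = y_c + I_c/(y_c·A) = 1.55 + 9.45864/(1.55 × 11.811) = 1.55 + 0.516667 = 2.06667 m along the plane.
The resultant acts 1.55 + 0.516667 = 2.06667 m (along the plate) below the hinge at the top edge, so the moment about the hinge is M = F × 2.06667 = 226.286 × 2.06667 = 467.658 kN·m.
A normal force at the bottom, 3.1 m from the hinge, must supply this moment: P = 467.658/3.1 = 150.857 kN.

P ≈ 150.9 kN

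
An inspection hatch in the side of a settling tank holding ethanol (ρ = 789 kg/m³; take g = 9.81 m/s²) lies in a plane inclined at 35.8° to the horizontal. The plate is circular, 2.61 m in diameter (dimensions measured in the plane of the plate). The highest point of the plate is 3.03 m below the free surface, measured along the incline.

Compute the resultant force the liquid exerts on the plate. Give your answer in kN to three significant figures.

γ = ρg = 789 × 9.81 / 1000 = 7.74009 kN/m³.
Let θ = 35.8° be the plate's angle to the horizontal; measure y along the incline from where the plane meets the free surface. Vertical depth h = y·sinθ with sinθ = 0.584958.
The centroid is at the centre, 1.305 m below the top of the plate, so y_c = 3.03 + 1.305 = 4.335 m and h_c = 4.335 × 0.584958 = 2.53579 m.
A = π(1.305)² = 5.35021 m².
Resultant F = γ·h_c·A = 7.74009 × 2.53579 × 5.35021 = 105.01 kN.

F ≈ 105 kN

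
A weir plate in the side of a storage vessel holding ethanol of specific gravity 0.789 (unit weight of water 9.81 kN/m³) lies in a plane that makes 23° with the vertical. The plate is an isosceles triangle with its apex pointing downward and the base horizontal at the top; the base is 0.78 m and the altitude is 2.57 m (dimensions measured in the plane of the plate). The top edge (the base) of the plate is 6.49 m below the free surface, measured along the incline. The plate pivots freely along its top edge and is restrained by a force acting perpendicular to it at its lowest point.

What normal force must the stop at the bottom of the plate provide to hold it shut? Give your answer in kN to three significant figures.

γ = 0.789 × 9.81 = 7.74009 kN/m³.
The plate makes 23° with the vertical, i.e. θ = 90° − 23° = 67° to the horizontal. Measuring y along the incline from the free-surface line, vertical depth h = y·sinθ with sinθ = 0.920505.
With the apex down, the centroid sits h/3 = 2.57/3 = 0.856667 m below the base (the top edge), so y_c = 6.49 + 0.856667 = 7.34667 m and h_c = 7.34667 × 0.920505 = 6.76265 m.
A = ½ × 0.78 × 2.57 = 1.0023 m².
Resultant F = γ·h_c·A = 7.74009 × 6.76265 × 1.0023 = 52.4639 kN.
I_c = b·h³/36 = 0.78 × 2.57³/36 = 0.367783 m⁴.
Centre of pressure: y_p = y_c + I_c/(y_c·A) = 7.34667 + 0.367783/(7.34667 × 1.0023) = 7.34667 + 0.0499463 = 7.39662 m along the plane.
The resultant acts 0.856667 + 0.0499463 = 0.906613 m (along the plate) below the hinge at the top edge, so the moment about the hinge is M = F × 0.906613 = 52.4639 × 0.906613 = 47.5645 kN·m.
A normal force at the bottom, 2.57 m from the hinge, must supply this moment: P = 47.5645/2.57 = 18.5076 kN.

P ≈ 18.5 kN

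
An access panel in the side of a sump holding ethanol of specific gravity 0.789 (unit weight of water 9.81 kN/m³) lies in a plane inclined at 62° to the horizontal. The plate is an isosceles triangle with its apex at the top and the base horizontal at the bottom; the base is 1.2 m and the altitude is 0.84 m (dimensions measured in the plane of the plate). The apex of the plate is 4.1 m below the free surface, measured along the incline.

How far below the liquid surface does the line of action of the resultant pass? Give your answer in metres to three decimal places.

γ = 0.789 × 9.81 = 7.74009 kN/m³.
Let θ = 62° be the plate's angle to the horizontal; measure y along the incline from where the plane meets the free surface. Vertical depth h = y·sinθ with sinθ = 0.882948.
With the apex up, the centroid sits 2h/3 = 2 × 0.84/3 = 0.56 m below the apex, so y_c = 4.1 + 0.56 = 4.66 m and h_c = 4.66 × 0.882948 = 4.11454 m.
A = ½ × 1.2 × 0.84 = 0.504 m².
Resultant F = γ·h_c·A = 7.74009 × 4.11454 × 0.504 = 16.0508 kN.
I_c = b·h³/36 = 1.2 × 0.84³/36 = 0.0197568 m⁴.
Centre of pressure: y_p = y_c + I_c/(y_c·A) = 4.66 + 0.0197568/(4.66 × 0.504) = 4.66 + 0.00841202 = 4.66841 m along the plane.
Vertically, h_p = y_p·sinθ = 4.66841 × 0.882948 = 4.12196 m.

h_p = 4.122 m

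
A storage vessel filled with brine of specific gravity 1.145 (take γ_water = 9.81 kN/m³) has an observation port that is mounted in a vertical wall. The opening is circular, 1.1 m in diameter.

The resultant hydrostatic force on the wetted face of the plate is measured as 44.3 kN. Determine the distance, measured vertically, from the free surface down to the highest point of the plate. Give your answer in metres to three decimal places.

d_top ≈ 3.600 m

γ = 1.145 × 9.81 = 11.23245 kN/m³.
A = π(0.55)² = 0.950332 m².
From F = γ·h_c·A, the centroid depth is h_c = 44.3/(11.23245 × 0.950332) = 4.15006 m.
The centroid is at the centre, 0.55 m below the top of the plate, so the highest point sits at h_top = 4.15006 − 0.55 = 3.60006 m below the surface.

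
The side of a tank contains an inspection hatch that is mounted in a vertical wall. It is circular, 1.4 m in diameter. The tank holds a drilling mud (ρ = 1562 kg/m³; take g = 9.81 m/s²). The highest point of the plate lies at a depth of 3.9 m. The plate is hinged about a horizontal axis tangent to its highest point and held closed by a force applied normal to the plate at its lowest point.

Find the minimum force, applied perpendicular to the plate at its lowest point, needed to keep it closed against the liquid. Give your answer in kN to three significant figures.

γ = ρg = 1562 × 9.81 / 1000 = 15.32322 kN/m³.
The centroid is at the centre, 0.7 m below the top of the plate, so the centroid depth is h_c = 3.9 + 0.7 = 4.6 m.
A = π(0.7)² = 1.53938 m².
Resultant F = γ·h_c·A = 15.32322 × 4.6 × 1.53938 = 108.506 kN.
I_c = πr⁴/4 = π × 0.7⁴/4 = 0.188574 m⁴.
Centre of pressure: y_p = y_c + I_c/(y_c·A) = 4.6 + 0.188574/(4.6 × 1.53938) = 4.6 + 0.0266304 = 4.62663 m along the plane.
The resultant acts 0.7 + 0.0266304 = 0.72663 m (along the plate) below the hinge at the top edge, so the moment about the hinge is M = F × 0.72663 = 108.506 × 0.72663 = 78.8437 kN·m.
A normal force at the bottom, 1.4 m from the hinge, must supply this moment: P = 78.8437/1.4 = 56.3169 kN.

P ≈ 56.3 kN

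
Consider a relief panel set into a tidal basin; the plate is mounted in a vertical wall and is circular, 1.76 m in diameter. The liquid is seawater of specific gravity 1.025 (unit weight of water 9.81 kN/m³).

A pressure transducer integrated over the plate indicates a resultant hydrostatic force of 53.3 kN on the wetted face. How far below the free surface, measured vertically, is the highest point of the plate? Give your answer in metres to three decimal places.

d_top ≈ 1.299 m

γ = 1.025 × 9.81 = 10.05525 kN/m³.
A = π(0.88)² = 2.43285 m².
From F = γ·h_c·A, the centroid depth is h_c = 53.3/(10.05525 × 2.43285) = 2.17881 m.
The centroid is at the centre, 0.88 m below the top of the plate, so the highest point sits at h_top = 2.17881 − 0.88 = 1.29881 m below the surface.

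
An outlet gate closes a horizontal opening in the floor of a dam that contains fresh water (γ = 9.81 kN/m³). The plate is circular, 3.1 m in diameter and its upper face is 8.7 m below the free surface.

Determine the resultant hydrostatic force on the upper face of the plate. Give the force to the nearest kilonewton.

F ≈ 644 kN

γ = 9.81 kN/m³.
The plate is horizontal, so pressure is uniform at p = γ·h = 9.81 × 8.7 = 85.347 kN/m².
A = π(1.55)² = 7.54768 m².
F = p·A = 85.347 × 7.54768 = 644.172 kN.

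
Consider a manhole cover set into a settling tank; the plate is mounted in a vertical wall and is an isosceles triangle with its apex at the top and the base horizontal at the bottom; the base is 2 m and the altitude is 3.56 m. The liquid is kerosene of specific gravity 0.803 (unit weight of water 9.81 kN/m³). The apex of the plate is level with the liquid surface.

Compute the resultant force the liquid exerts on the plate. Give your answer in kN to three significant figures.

γ = 0.803 × 9.81 = 7.87743 kN/m³.
With the apex up, the centroid sits 2h/3 = 2 × 3.56/3 = 2.37333 m below the apex, so the centroid depth is h_c = 2.37333 m.
A = ½ × 2 × 3.56 = 3.56 m².
Resultant F = γ·h_c·A = 7.87743 × 2.37333 × 3.56 = 66.5568 kN.

F ≈ 66.6 kN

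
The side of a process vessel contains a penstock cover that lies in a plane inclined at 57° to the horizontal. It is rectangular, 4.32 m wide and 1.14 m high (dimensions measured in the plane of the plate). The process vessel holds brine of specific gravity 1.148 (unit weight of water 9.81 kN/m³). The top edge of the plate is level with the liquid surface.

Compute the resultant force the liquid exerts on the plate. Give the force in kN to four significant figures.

F ≈ 26.51 kN

γ = 1.148 × 9.81 = 11.26188 kN/m³.
Let θ = 57° be the plate's angle to the horizontal; measure y along the incline from where the plane meets the free surface. Vertical depth h = y·sinθ with sinθ = 0.838671.
The centroid lies 1.14/2 = 0.57 m below the top edge, so y_c = 0.57 m and h_c = 0.57 × 0.838671 = 0.478042 m.
A = 4.32 × 1.14 = 4.9248 m².
Resultant F = γ·h_c·A = 11.26188 × 0.478042 × 4.9248 = 26.5134 kN.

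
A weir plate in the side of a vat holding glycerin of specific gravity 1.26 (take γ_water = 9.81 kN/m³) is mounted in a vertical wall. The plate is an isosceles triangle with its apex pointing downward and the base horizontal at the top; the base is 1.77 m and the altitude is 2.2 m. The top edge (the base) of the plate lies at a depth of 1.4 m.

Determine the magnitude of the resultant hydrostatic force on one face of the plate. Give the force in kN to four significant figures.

F ≈ 51.34 kN

γ = 1.26 × 9.81 = 12.3606 kN/m³.
With the apex down, the centroid sits h/3 = 2.2/3 = 0.733333 m below the base (the top edge), so the centroid depth is h_c = 1.4 + 0.733333 = 2.13333 m.
A = ½ × 1.77 × 2.2 = 1.947 m².
Resultant F = γ·h_c·A = 12.3606 × 2.13333 × 1.947 = 51.3409 kN.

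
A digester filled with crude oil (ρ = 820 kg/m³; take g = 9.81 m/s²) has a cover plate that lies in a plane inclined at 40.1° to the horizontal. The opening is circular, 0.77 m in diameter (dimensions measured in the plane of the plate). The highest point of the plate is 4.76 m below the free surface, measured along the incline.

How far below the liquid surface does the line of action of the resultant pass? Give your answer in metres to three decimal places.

γ = ρg = 820 × 9.81 / 1000 = 8.0442 kN/m³.
Let θ = 40.1° be the plate's angle to the horizontal; measure y along the incline from where the plane meets the free surface. Vertical depth h = y·sinθ with sinθ = 0.644124.
The centroid is at the centre, 0.385 m below the top of the plate, so y_c = 4.76 + 0.385 = 5.145 m and h_c = 5.145 × 0.644124 = 3.31402 m.
A = π(0.385)² = 0.465663 m².
Resultant F = γ·h_c·A = 8.0442 × 3.31402 × 0.465663 = 12.4139 kN.
I_c = πr⁴/4 = π × 0.385⁴/4 = 0.0172557 m⁴.
Centre of pressure: y_p = y_c + I_c/(y_c·A) = 5.145 + 0.0172557/(5.145 × 0.465663) = 5.145 + 0.00720237 = 5.1522 m along the plane.
Vertically, h_p = y_p·sinθ = 5.1522 × 0.644124 = 3.31866 m.

h_p = 3.319 m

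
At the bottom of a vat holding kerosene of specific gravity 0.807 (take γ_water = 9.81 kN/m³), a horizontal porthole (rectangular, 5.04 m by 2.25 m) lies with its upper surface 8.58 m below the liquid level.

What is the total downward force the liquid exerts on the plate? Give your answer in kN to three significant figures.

F ≈ 770 kN

γ = 0.807 × 9.81 = 7.91667 kN/m³.
The plate is horizontal, so pressure is uniform at p = γ·h = 7.91667 × 8.58 = 67.925 kN/m².
A = 5.04 × 2.25 = 11.34 m².
F = p·A = 67.925 × 11.34 = 770.269 kN.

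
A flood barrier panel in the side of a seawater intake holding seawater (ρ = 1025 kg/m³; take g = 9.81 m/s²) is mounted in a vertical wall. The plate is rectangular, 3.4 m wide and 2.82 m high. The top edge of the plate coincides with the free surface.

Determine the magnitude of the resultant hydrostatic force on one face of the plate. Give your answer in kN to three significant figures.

γ = ρg = 1025 × 9.81 / 1000 = 10.05525 kN/m³.
The centroid lies 2.82/2 = 1.41 m below the top edge, so the centroid depth is h_c = 1.41 m.
A = 3.4 × 2.82 = 9.588 m².
Resultant F = γ·h_c·A = 10.05525 × 1.41 × 9.588 = 135.938 kN.

F ≈ 136 kN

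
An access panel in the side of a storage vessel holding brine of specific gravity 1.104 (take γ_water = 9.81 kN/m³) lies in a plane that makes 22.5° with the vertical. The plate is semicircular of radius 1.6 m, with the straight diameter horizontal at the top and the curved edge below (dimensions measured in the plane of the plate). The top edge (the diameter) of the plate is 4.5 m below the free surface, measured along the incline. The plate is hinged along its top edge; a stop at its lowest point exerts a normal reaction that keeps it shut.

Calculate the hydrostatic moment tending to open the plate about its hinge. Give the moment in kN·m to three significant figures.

γ = 1.104 × 9.81 = 10.83024 kN/m³.
The plate makes 22.5° with the vertical, i.e. θ = 90° − 22.5° = 67.5° to the horizontal. Measuring y along the incline from the free-surface line, vertical depth h = y·sinθ with sinθ = 0.923880.
The centroid of a semicircle lies 4r/(3π) = 0.679061 m from the diameter, here below the top edge, so y_c = 4.5 + 0.679061 = 5.17906 m and h_c = 5.17906 × 0.923880 = 4.78483 m.
A = πr²/2 = π × 1.6²/2 = 4.02124 m².
Resultant F = γ·h_c·A = 10.83024 × 4.78483 × 4.02124 = 208.384 kN.
I_c = (π/8 − 8/(9π))·r⁴ = 0.109757 × 1.6⁴ = 0.719303 m⁴.
Centre of pressure: y_p = y_c + I_c/(y_c·A) = 5.17906 + 0.719303/(5.17906 × 4.02124) = 5.17906 + 0.0345383 = 5.2136 m along the plane.
The resultant acts 0.679061 + 0.0345383 = 0.713599 m (along the plate) below the hinge at the top edge, so the moment about the hinge is M = F × 0.713599 = 208.384 × 0.713599 = 148.703 kN·m.

M ≈ 149 kN·m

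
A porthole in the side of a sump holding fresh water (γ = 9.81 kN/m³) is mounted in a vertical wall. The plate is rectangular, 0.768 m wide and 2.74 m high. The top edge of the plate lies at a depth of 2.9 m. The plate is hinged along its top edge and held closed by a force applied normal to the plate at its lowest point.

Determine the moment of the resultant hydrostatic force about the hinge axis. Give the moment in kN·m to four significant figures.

γ = 9.81 kN/m³.
The centroid lies 2.74/2 = 1.37 m below the top edge, so the centroid depth is h_c = 2.9 + 1.37 = 4.27 m.
A = 0.768 × 2.74 = 2.10432 m².
Resultant F = γ·h_c·A = 9.81 × 4.27 × 2.10432 = 88.1472 kN.
I_c = b·h³/12 = 0.768 × 2.74³/12 = 1.31653 m⁴.
Centre of pressure: y_p = y_c + I_c/(y_c·A) = 4.27 + 1.31653/(4.27 × 2.10432) = 4.27 + 0.146518 = 4.41652 m along the plane.
The resultant acts 1.37 + 0.146518 = 1.51652 m (along the plate) below the hinge at the top edge, so the moment about the hinge is M = F × 1.51652 = 88.1472 × 1.51652 = 133.677 kN·m.

M ≈ 133.7 kN·m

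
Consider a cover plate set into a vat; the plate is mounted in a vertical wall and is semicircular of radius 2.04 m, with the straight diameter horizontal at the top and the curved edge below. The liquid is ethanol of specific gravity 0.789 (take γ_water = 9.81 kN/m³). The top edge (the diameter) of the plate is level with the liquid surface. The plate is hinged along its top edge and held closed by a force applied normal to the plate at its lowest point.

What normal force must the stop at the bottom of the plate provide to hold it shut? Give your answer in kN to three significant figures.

γ = 0.789 × 9.81 = 7.74009 kN/m³.
The centroid of a semicircle lies 4r/(3π) = 0.865803 m from the diameter, here below the top edge, so the centroid depth is h_c = 0.865803 m.
A = πr²/2 = π × 2.04²/2 = 6.53703 m².
Resultant F = γ·h_c·A = 7.74009 × 0.865803 × 6.53703 = 43.8072 kN.
I_c = (π/8 − 8/(9π))·r⁴ = 0.109757 × 2.04⁴ = 1.90087 m⁴.
Centre of pressure: y_p = y_c + I_c/(y_c·A) = 0.865803 + 1.90087/(0.865803 × 6.53703) = 0.865803 + 0.335856 = 1.20166 m along the plane.
The resultant acts 0.865803 + 0.335856 = 1.20166 m (along the plate) below the hinge at the top edge, so the moment about the hinge is M = F × 1.20166 = 43.8072 × 1.20166 = 52.6414 kN·m.
A normal force at the bottom, 2.04 m from the hinge, must supply this moment: P = 52.6414/2.04 = 25.8046 kN.

P ≈ 25.8 kN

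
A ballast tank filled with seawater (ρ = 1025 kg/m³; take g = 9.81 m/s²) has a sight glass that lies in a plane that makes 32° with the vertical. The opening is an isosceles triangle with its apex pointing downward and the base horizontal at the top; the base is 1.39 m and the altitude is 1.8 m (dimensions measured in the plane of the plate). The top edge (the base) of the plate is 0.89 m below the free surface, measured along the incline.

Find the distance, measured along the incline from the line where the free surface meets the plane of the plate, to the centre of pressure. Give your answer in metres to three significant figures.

γ = ρg = 1025 × 9.81 / 1000 = 10.05525 kN/m³.
The plate makes 32° with the vertical, i.e. θ = 90° − 32° = 58° to the horizontal. Measuring y along the incline from the free-surface line, vertical depth h = y·sinθ with sinθ = 0.848048.
With the apex down, the centroid sits h/3 = 1.8/3 = 0.6 m below the base (the top edge), so y_c = 0.89 + 0.6 = 1.49 m and h_c = 1.49 × 0.848048 = 1.26359 m.
A = ½ × 1.39 × 1.8 = 1.251 m².
Resultant F = γ·h_c·A = 10.05525 × 1.26359 × 1.251 = 15.8948 kN.
I_c = b·h³/36 = 1.39 × 1.8³/36 = 0.22518 m⁴.
Centre of pressure: y_p = y_c + I_c/(y_c·A) = 1.49 + 0.22518/(1.49 × 1.251) = 1.49 + 0.120805 = 1.61081 m along the plane.

y_p = 1.61 m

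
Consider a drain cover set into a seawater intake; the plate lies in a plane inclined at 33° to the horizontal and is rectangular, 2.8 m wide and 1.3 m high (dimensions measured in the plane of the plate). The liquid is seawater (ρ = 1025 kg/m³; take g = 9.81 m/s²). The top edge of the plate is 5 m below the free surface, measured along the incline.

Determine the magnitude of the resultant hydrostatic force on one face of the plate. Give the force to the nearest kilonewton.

F ≈ 113 kN

γ = ρg = 1025 × 9.81 / 1000 = 10.05525 kN/m³.
Let θ = 33° be the plate's angle to the horizontal; measure y along the incline from where the plane meets the free surface. Vertical depth h = y·sinθ with sinθ = 0.544639.
The centroid lies 1.3/2 = 0.65 m below the top edge, so y_c = 5 + 0.65 = 5.65 m and h_c = 5.65 × 0.544639 = 3.07721 m.
A = 2.8 × 1.3 = 3.64 m².
Resultant F = γ·h_c·A = 10.05525 × 3.07721 × 3.64 = 112.629 kN.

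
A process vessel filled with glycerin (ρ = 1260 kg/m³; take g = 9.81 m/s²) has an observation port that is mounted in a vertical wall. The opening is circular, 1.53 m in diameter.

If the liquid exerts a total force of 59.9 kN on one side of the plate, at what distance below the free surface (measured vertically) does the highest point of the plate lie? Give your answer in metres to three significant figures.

γ = ρg = 1260 × 9.81 / 1000 = 12.3606 kN/m³.
A = π(0.765)² = 1.83854 m².
From F = γ·h_c·A, the centroid depth is h_c = 59.9/(12.3606 × 1.83854) = 2.63581 m.
The centroid is at the centre, 0.765 m below the top of the plate, so the highest point sits at h_top = 2.63581 − 0.765 = 1.87081 m below the surface.

d_top ≈ 1.87 m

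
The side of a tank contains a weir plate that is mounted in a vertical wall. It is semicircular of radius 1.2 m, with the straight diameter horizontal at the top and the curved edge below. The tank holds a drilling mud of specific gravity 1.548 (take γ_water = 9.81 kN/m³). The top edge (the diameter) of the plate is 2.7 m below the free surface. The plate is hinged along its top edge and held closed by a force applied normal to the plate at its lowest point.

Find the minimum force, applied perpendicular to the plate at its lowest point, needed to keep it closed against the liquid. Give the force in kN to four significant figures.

P ≈ 49.67 kN

γ = 1.548 × 9.81 = 15.18588 kN/m³.
The centroid of a semicircle lies 4r/(3π) = 0.509296 m from the diameter, here below the top edge, so the centroid depth is h_c = 2.7 + 0.509296 = 3.2093 m.
A = πr²/2 = π × 1.2²/2 = 2.26195 m².
Resultant F = γ·h_c·A = 15.18588 × 3.2093 × 2.26195 = 110.238 kN.
I_c = (π/8 − 8/(9π))·r⁴ = 0.109757 × 1.2⁴ = 0.227592 m⁴.
Centre of pressure: y_p = y_c + I_c/(y_c·A) = 3.2093 + 0.227592/(3.2093 × 2.26195) = 3.2093 + 0.0313519 = 3.24065 m along the plane.
The resultant acts 0.509296 + 0.0313519 = 0.540648 m (along the plate) below the hinge at the top edge, so the moment about the hinge is M = F × 0.540648 = 110.238 × 0.540648 = 59.6 kN·m.
A normal force at the bottom, 1.2 m from the hinge, must supply this moment: P = 59.6/1.2 = 49.6667 kN.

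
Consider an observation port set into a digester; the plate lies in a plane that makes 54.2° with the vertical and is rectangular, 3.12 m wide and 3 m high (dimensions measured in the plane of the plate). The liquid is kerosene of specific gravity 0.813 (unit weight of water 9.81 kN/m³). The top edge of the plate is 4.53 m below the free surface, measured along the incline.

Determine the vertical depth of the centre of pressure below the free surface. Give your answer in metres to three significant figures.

γ = 0.813 × 9.81 = 7.97553 kN/m³.
The plate makes 54.2° with the vertical, i.e. θ = 90° − 54.2° = 35.8° to the horizontal. Measuring y along the incline from the free-surface line, vertical depth h = y·sinθ with sinθ = 0.584958.
The centroid lies 3/2 = 1.5 m below the top edge, so y_c = 4.53 + 1.5 = 6.03 m and h_c = 6.03 × 0.584958 = 3.5273 m.
A = 3.12 × 3 = 9.36 m².
Resultant F = γ·h_c·A = 7.97553 × 3.5273 × 9.36 = 263.316 kN.
I_c = b·h³/12 = 3.12 × 3³/12 = 7.02 m⁴.
Centre of pressure: y_p = y_c + I_c/(y_c·A) = 6.03 + 7.02/(6.03 × 9.36) = 6.03 + 0.124378 = 6.15438 m along the plane.
Vertically, h_p = y_p·sinθ = 6.15438 × 0.584958 = 3.60005 m.

h_p = 3.60 m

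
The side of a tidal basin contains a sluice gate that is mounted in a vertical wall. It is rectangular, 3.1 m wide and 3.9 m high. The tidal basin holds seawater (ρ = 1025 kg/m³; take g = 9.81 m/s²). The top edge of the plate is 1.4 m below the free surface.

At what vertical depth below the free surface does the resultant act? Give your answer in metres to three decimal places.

h_p = 3.728 m

γ = ρg = 1025 × 9.81 / 1000 = 10.05525 kN/m³.
The centroid lies 3.9/2 = 1.95 m below the top edge, so the centroid depth is h_c = 1.4 + 1.95 = 3.35 m.
A = 3.1 × 3.9 = 12.09 m².
Resultant F = γ·h_c·A = 10.05525 × 3.35 × 12.09 = 407.253 kN.
I_c = b·h³/12 = 3.1 × 3.9³/12 = 15.3241 m⁴.
Centre of pressure: y_p = y_c + I_c/(y_c·A) = 3.35 + 15.3241/(3.35 × 12.09) = 3.35 + 0.378359 = 3.72836 m along the plane.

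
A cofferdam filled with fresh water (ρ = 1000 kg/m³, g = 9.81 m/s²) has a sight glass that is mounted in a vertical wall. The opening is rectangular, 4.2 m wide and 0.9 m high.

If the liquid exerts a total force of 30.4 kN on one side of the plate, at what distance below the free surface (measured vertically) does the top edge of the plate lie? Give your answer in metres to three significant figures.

γ = ρg = 1000 × 9.81 = 9810 N/m³ = 9.81 kN/m³.
A = 4.2 × 0.9 = 3.78 m².
From F = γ·h_c·A, the centroid depth is h_c = 30.4/(9.81 × 3.78) = 0.819809 m.
The centroid lies 0.9/2 = 0.45 m below the top edge, so the top edge sits at h_top = 0.819809 − 0.45 = 0.369809 m below the surface.

d_top ≈ 0.370 m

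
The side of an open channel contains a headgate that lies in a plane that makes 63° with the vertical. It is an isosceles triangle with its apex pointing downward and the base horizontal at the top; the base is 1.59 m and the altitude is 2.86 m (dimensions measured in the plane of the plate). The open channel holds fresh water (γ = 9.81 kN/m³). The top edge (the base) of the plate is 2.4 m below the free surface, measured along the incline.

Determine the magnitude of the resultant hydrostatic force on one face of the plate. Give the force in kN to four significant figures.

γ = 9.81 kN/m³.
The plate makes 63° with the vertical, i.e. θ = 90° − 63° = 27° to the horizontal. Measuring y along the incline from the free-surface line, vertical depth h = y·sinθ with sinθ = 0.453990.
With the apex down, the centroid sits h/3 = 2.86/3 = 0.953333 m below the base (the top edge), so y_c = 2.4 + 0.953333 = 3.35333 m and h_c = 3.35333 × 0.453990 = 1.52238 m.
A = ½ × 1.59 × 2.86 = 2.2737 m².
Resultant F = γ·h_c·A = 9.81 × 1.52238 × 2.2737 = 33.9567 kN.

F ≈ 33.96 kN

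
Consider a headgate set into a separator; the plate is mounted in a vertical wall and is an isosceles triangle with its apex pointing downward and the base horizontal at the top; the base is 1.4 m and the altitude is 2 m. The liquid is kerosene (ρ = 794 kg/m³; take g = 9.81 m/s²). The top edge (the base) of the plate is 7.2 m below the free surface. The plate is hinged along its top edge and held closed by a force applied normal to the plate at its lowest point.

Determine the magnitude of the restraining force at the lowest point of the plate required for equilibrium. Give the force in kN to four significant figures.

γ = ρg = 794 × 9.81 / 1000 = 7.78914 kN/m³.
With the apex down, the centroid sits h/3 = 2/3 = 0.666667 m below the base (the top edge), so the centroid depth is h_c = 7.2 + 0.666667 = 7.86667 m.
A = ½ × 1.4 × 2 = 1.4 m².
Resultant F = γ·h_c·A = 7.78914 × 7.86667 × 1.4 = 85.7844 kN.
I_c = b·h³/36 = 1.4 × 2³/36 = 0.311111 m⁴.
Centre of pressure: y_p = y_c + I_c/(y_c·A) = 7.86667 + 0.311111/(7.86667 × 1.4) = 7.86667 + 0.0282486 = 7.89492 m along the plane.
The resultant acts 0.666667 + 0.0282486 = 0.694916 m (along the plate) below the hinge at the top edge, so the moment about the hinge is M = F × 0.694916 = 85.7844 × 0.694916 = 59.613 kN·m.
A normal force at the bottom, 2 m from the hinge, must supply this moment: P = 59.613/2 = 29.8065 kN.

P ≈ 29.81 kN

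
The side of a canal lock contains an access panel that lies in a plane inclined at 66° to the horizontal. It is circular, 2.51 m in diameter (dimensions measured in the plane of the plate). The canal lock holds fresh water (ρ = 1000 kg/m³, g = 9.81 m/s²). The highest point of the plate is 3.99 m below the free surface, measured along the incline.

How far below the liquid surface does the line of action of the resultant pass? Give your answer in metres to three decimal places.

γ = ρg = 1000 × 9.81 = 9810 N/m³ = 9.81 kN/m³.
Let θ = 66° be the plate's angle to the horizontal; measure y along the incline from where the plane meets the free surface. Vertical depth h = y·sinθ with sinθ = 0.913545.
The centroid is at the centre, 1.255 m below the top of the plate, so y_c = 3.99 + 1.255 = 5.245 m and h_c = 5.245 × 0.913545 = 4.79154 m.
A = π(1.255)² = 4.94809 m².
Resultant F = γ·h_c·A = 9.81 × 4.79154 × 4.94809 = 232.585 kN.
I_c = πr⁴/4 = π × 1.255⁴/4 = 1.94834 m⁴.
Centre of pressure: y_p = y_c + I_c/(y_c·A) = 5.245 + 1.94834/(5.245 × 4.94809) = 5.245 + 0.0750726 = 5.32007 m along the plane.
Vertically, h_p = y_p·sinθ = 5.32007 × 0.913545 = 4.86012 m.

h_p = 4.860 m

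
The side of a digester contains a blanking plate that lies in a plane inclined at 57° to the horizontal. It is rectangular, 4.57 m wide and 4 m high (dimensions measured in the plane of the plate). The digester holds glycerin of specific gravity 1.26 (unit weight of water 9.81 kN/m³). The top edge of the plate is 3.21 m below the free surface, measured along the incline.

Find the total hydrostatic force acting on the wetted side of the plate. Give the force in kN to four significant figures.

F ≈ 987.3 kN

γ = 1.26 × 9.81 = 12.3606 kN/m³.
Let θ = 57° be the plate's angle to the horizontal; measure y along the incline from where the plane meets the free surface. Vertical depth h = y·sinθ with sinθ = 0.838671.
The centroid lies 4/2 = 2 m below the top edge, so y_c = 3.21 + 2 = 5.21 m and h_c = 5.21 × 0.838671 = 4.36948 m.
A = 4.57 × 4 = 18.28 m².
Resultant F = γ·h_c·A = 12.3606 × 4.36948 × 18.28 = 987.292 kN.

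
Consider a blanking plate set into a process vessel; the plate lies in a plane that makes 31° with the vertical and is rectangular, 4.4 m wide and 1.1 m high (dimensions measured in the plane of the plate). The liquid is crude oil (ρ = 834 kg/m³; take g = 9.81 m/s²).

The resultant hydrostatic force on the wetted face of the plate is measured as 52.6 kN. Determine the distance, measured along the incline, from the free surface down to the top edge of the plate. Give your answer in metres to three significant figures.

γ = ρg = 834 × 9.81 / 1000 = 8.18154 kN/m³.
A = 4.4 × 1.1 = 4.84 m².
From F = γ·h_c·A, the centroid depth is h_c = 52.6/(8.18154 × 4.84) = 1.32833 m.
The plate makes 31° with the vertical, i.e. θ = 90° − 31° = 59° to the horizontal. Measuring y along the incline from the free-surface line, vertical depth h = y·sinθ with sinθ = 0.857167.
Along the incline, y_c = h_c/sinθ = 1.32833/0.857167 = 1.54967 m.
The centroid lies 1.1/2 = 0.55 m below the top edge, so the top edge sits at y_top = 1.54967 − 0.55 = 0.99967 m along the incline.

y_top ≈ 1.00 m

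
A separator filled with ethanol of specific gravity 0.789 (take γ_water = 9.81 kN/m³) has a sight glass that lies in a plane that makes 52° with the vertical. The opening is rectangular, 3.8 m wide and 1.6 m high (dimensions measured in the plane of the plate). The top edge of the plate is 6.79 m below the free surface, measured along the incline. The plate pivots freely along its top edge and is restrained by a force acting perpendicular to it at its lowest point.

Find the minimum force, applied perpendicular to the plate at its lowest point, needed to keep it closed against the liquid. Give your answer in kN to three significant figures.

P ≈ 114 kN

γ = 0.789 × 9.81 = 7.74009 kN/m³.
The plate makes 52° with the vertical, i.e. θ = 90° − 52° = 38° to the horizontal. Measuring y along the incline from the free-surface line, vertical depth h = y·sinθ with sinθ = 0.615661.
The centroid lies 1.6/2 = 0.8 m below the top edge, so y_c = 6.79 + 0.8 = 7.59 m and h_c = 7.59 × 0.615661 = 4.67287 m.
A = 3.8 × 1.6 = 6.08 m².
Resultant F = γ·h_c·A = 7.74009 × 4.67287 × 6.08 = 219.904 kN.
I_c = b·h³/12 = 3.8 × 1.6³/12 = 1.29707 m⁴.
Centre of pressure: y_p = y_c + I_c/(y_c·A) = 7.59 + 1.29707/(7.59 × 6.08) = 7.59 + 0.0281072 = 7.61811 m along the plane.
The resultant acts 0.8 + 0.0281072 = 0.828107 m (along the plate) below the hinge at the top edge, so the moment about the hinge is M = F × 0.828107 = 219.904 × 0.828107 = 182.104 kN·m.
A normal force at the bottom, 1.6 m from the hinge, must supply this moment: P = 182.104/1.6 = 113.815 kN.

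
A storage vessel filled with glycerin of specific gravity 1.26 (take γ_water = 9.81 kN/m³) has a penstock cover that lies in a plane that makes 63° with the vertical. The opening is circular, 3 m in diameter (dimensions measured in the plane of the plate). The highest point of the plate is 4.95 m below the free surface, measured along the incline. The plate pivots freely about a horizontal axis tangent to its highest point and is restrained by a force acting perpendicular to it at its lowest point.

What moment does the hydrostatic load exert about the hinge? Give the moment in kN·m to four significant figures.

γ = 1.26 × 9.81 = 12.3606 kN/m³.
The plate makes 63° with the vertical, i.e. θ = 90° − 63° = 27° to the horizontal. Measuring y along the incline from the free-surface line, vertical depth h = y·sinθ with sinθ = 0.453990.
The centroid is at the centre, 1.5 m below the top of the plate, so y_c = 4.95 + 1.5 = 6.45 m and h_c = 6.45 × 0.453990 = 2.92824 m.
A = π(1.5)² = 7.06858 m².
Resultant F = γ·h_c·A = 12.3606 × 2.92824 × 7.06858 = 255.846 kN.
I_c = πr⁴/4 = π × 1.5⁴/4 = 3.97608 m⁴.
Centre of pressure: y_p = y_c + I_c/(y_c·A) = 6.45 + 3.97608/(6.45 × 7.06858) = 6.45 + 0.0872094 = 6.53721 m along the plane.
The resultant acts 1.5 + 0.0872094 = 1.58721 m (along the plate) below the hinge at the top edge, so the moment about the hinge is M = F × 1.58721 = 255.846 × 1.58721 = 406.081 kN·m.

M ≈ 406.1 kN·m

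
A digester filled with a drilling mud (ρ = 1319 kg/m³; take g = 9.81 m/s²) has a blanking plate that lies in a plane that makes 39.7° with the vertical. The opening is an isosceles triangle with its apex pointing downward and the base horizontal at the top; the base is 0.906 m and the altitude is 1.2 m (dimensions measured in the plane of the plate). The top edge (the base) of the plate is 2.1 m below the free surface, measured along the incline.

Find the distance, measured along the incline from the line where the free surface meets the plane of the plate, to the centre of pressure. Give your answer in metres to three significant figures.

γ = ρg = 1319 × 9.81 / 1000 = 12.93939 kN/m³.
The plate makes 39.7° with the vertical, i.e. θ = 90° − 39.7° = 50.3° to the horizontal. Measuring y along the incline from the free-surface line, vertical depth h = y·sinθ with sinθ = 0.769400.
With the apex down, the centroid sits h/3 = 1.2/3 = 0.4 m below the base (the top edge), so y_c = 2.1 + 0.4 = 2.5 m and h_c = 2.5 × 0.769400 = 1.9235 m.
A = ½ × 0.906 × 1.2 = 0.5436 m².
Resultant F = γ·h_c·A = 12.93939 × 1.9235 × 0.5436 = 13.5296 kN.
I_c = b·h³/36 = 0.906 × 1.2³/36 = 0.043488 m⁴.
Centre of pressure: y_p = y_c + I_c/(y_c·A) = 2.5 + 0.043488/(2.5 × 0.5436) = 2.5 + 0.032 = 2.532 m along the plane.

y_p = 2.53 m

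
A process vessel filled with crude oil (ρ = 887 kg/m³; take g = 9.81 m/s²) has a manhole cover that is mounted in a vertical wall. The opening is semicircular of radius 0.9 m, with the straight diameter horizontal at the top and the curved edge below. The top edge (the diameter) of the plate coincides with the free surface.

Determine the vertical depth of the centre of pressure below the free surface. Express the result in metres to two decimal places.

h_p = 0.53 m

γ = ρg = 887 × 9.81 / 1000 = 8.70147 kN/m³.
The centroid of a semicircle lies 4r/(3π) = 0.381972 m from the diameter, here below the top edge, so the centroid depth is h_c = 0.381972 m.
A = πr²/2 = π × 0.9²/2 = 1.27235 m².
Resultant F = γ·h_c·A = 8.70147 × 0.381972 × 1.27235 = 4.22893 kN.
I_c = (π/8 − 8/(9π))·r⁴ = 0.109757 × 0.9⁴ = 0.0720116 m⁴.
Centre of pressure: y_p = y_c + I_c/(y_c·A) = 0.381972 + 0.0720116/(0.381972 × 1.27235) = 0.381972 + 0.148171 = 0.530143 m along the plane.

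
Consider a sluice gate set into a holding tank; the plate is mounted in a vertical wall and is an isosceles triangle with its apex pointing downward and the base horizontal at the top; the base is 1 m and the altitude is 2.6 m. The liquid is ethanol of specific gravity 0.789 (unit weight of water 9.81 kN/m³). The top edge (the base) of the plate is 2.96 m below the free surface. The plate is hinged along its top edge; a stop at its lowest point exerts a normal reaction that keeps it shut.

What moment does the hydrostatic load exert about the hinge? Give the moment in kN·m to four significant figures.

γ = 0.789 × 9.81 = 7.74009 kN/m³.
With the apex down, the centroid sits h/3 = 2.6/3 = 0.866667 m below the base (the top edge), so the centroid depth is h_c = 2.96 + 0.866667 = 3.82667 m.
A = ½ × 1 × 2.6 = 1.3 m².
Resultant F = γ·h_c·A = 7.74009 × 3.82667 × 1.3 = 38.5044 kN.
I_c = b·h³/36 = 1 × 2.6³/36 = 0.488222 m⁴.
Centre of pressure: y_p = y_c + I_c/(y_c·A) = 3.82667 + 0.488222/(3.82667 × 1.3) = 3.82667 + 0.0981416 = 3.92481 m along the plane.
The resultant acts 0.866667 + 0.0981416 = 0.964809 m (along the plate) below the hinge at the top edge, so the moment about the hinge is M = F × 0.964809 = 38.5044 × 0.964809 = 37.1494 kN·m.

M ≈ 37.15 kN·m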